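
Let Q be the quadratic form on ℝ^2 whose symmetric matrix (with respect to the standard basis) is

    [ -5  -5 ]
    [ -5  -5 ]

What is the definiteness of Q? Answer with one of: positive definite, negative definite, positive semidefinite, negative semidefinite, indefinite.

For the 2×2 matrix [[-5, -5], [-5, -5]]: det = -5·-5 − (-5)² = 0, trace = -10.
det = 0 so one eigenvalue is zero; the form is semidefinite with the sign of the trace.

negative semidefinite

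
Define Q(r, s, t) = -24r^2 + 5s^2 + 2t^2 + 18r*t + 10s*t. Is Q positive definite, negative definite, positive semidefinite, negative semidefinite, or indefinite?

indefinite

The associated matrix is A = [[-24, 0, 9], [0, 5, 5], [9, 5, 2]].
Applying the same elementary operations to the rows and columns of A produces a congruent diagonal matrix with entries -24, 5, 3/8.
So there are 2 positive, 1 negative pivots.
Hence Q is indefinite.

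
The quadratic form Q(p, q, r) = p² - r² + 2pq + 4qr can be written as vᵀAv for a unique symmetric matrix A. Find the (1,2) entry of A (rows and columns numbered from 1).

The coefficient of p·q in Q is 2. For a symmetric A this equals A[1,2] + A[2,1] = 2·A[1,2].
So A[1,2] = 2/2 = 1.

1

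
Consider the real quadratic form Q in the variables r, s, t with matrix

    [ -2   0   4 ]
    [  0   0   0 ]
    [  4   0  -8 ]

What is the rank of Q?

1

Row-reducing A symmetrically gives the diagonal entries -2, 0, 0.
That gives 1 negative, 2 zero pivots.
The rank is the number of nonzero pivots: 1.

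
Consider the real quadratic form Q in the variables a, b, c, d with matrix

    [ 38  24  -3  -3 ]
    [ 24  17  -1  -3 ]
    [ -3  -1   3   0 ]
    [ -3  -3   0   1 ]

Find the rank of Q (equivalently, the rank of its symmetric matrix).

4

Congruent diagonalization of A (simultaneous row and column reduction) yields pivots 38, 35/19, 163/70, 10/163.
So there are 4 positive pivots.
The rank is the number of nonzero pivots: 4.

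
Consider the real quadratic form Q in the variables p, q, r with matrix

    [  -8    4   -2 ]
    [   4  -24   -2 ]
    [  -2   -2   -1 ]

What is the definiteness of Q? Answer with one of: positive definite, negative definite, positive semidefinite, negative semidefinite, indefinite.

Row-reducing A symmetrically gives the diagonal entries -8, -22, -1/11.
So there are 3 negative pivots.
Hence Q is negative definite.

negative definite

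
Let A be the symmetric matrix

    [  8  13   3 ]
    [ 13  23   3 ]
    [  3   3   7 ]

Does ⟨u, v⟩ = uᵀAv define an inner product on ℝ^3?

Leading principal minors: Δ_1 = 8, Δ_2 = 15, Δ_3 = 60.
All leading principal minors are positive, so by Sylvester's criterion Q is positive definite.
⟨·,·⟩ is an inner product exactly when A is positive definite.

yes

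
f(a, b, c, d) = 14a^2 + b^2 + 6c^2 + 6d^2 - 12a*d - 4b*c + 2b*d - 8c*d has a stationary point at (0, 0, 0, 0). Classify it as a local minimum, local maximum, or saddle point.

local minimum

The Hessian at the origin is H = [[28, 0, 0, -12], [0, 2, -4, 2], [0, -4, 12, -8], [-12, 2, -8, 12]].
An LDLᵀ factorisation of H has diagonal entries 28, 2, 4, 6/7.
That gives 4 positive pivots.
H is positive definite, so the origin is a strict local minimum.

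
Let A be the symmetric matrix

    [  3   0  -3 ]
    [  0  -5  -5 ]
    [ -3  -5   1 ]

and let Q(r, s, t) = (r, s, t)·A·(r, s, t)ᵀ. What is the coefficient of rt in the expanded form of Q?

-6

The coefficient of rt is A[1,3] + A[3,1] = 2·(-3) = -6.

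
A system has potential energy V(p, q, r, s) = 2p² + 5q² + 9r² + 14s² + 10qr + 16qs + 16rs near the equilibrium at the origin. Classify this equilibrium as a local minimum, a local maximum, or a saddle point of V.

local minimum

The Hessian at the origin is H = [[4, 0, 0, 0], [0, 10, 10, 16], [0, 10, 18, 16], [0, 16, 16, 28]].
Applying the same elementary operations to the rows and columns of H produces a congruent diagonal matrix with entries 4, 10, 8, 12/5.
Counting signs: 4 positive.
H is positive definite, so the origin is a strict local minimum.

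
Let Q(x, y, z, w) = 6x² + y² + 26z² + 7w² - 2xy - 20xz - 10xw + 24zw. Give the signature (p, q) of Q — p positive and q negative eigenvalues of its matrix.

(4, 0)

Write A = [[6, -1, -10, -5], [-1, 1, 0, 0], [-10, 0, 26, 12], [-5, 0, 12, 7]].
Applying the same elementary operations to the rows and columns of A produces a congruent diagonal matrix with entries 6, 5/6, 6, 4/3.
So there are 4 positive pivots.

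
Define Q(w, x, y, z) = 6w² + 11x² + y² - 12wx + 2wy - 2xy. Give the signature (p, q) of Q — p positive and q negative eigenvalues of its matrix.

(3, 0)

The associated matrix is A = [[6, -6, 1, 0], [-6, 11, -1, 0], [1, -1, 1, 0], [0, 0, 0, 0]].
Symmetric row and column elimination reduces A to a congruent diagonal form with pivots 6, 5, 5/6, 0.
Counting signs: 3 positive, 1 zero.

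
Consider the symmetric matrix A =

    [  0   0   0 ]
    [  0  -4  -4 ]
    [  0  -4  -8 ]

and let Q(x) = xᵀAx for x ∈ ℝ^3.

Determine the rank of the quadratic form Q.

2

Row-reducing A symmetrically gives the diagonal entries 0, -4, -4.
That gives 2 negative, 1 zero pivots.
The rank is the number of nonzero pivots: 2.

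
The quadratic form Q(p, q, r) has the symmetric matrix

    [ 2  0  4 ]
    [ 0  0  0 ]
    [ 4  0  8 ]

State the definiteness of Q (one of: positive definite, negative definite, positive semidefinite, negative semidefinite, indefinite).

Row-reducing A symmetrically gives the diagonal entries 2, 0, 0.
Counting signs: 1 positive, 2 zero.
Hence Q is positive semidefinite.

positive semidefinite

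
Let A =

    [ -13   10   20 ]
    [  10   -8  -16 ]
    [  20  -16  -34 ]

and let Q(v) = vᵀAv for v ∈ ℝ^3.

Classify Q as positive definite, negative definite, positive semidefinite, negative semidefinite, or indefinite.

negative definite

Applying the same elementary operations to the rows and columns of A produces a congruent diagonal matrix with entries -13, -4/13, -2.
So there are 3 negative pivots.
Hence Q is negative definite.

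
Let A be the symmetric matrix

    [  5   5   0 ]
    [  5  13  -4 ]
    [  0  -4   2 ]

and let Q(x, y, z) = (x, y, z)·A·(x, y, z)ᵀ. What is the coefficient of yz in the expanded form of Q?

-8

The coefficient of yz is A[2,3] + A[3,2] = 2·(-4) = -8.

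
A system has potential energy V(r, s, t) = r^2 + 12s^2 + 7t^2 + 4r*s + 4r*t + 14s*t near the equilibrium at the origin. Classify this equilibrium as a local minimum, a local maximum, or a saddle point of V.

local minimum

The Hessian at the origin is H = [[2, 4, 4], [4, 24, 14], [4, 14, 14]].
An LDLᵀ factorisation of H has diagonal entries 2, 16, 15/4.
Counting signs: 3 positive.
H is positive definite, so the origin is a strict local minimum.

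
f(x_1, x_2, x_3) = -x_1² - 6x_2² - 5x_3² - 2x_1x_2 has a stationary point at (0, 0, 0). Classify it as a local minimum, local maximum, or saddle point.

local maximum

The Hessian at the origin is H = [[-2, -2, 0], [-2, -12, 0], [0, 0, -10]].
Applying the same elementary operations to the rows and columns of H produces a congruent diagonal matrix with entries -2, -10, -10.
That gives 3 negative pivots.
H is negative definite, so the origin is a strict local maximum.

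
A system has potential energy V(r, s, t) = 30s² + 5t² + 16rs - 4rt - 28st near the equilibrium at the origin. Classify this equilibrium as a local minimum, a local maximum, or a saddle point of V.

The Hessian at the origin is H = [[0, 16, -4], [16, 60, -28], [-4, -28, 10]].
H is indefinite, so the origin is a saddle point.

saddle point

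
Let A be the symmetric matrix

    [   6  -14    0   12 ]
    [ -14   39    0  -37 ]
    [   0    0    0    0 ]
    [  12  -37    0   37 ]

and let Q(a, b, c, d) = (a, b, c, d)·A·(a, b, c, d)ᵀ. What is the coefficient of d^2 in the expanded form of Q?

37

The coefficient of d^2 is the diagonal entry A[4,4] = 37.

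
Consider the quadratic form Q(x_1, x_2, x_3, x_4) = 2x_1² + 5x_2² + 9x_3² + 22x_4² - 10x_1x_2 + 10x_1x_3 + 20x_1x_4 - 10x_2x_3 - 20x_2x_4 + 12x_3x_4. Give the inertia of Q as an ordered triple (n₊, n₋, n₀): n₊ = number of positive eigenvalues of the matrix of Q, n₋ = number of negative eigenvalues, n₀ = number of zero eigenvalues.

The symmetric matrix is A = [[2, -5, 5, 10], [-5, 5, -5, -10], [5, -5, 9, 6], [10, -10, 6, 22]].
Symmetric row and column elimination reduces A to a congruent diagonal form with pivots 2, -15/2, 4, -2.
So there are 2 positive, 2 negative pivots.

(2, 2, 0)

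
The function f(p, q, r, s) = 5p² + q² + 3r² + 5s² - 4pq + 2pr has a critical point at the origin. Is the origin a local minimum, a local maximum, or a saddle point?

local minimum

The Hessian at the origin is H = [[10, -4, 2, 0], [-4, 2, 0, 0], [2, 0, 6, 0], [0, 0, 0, 10]].
Applying the same elementary operations to the rows and columns of H produces a congruent diagonal matrix with entries 10, 2/5, 4, 10.
That gives 4 positive pivots.
H is positive definite, so the origin is a strict local minimum.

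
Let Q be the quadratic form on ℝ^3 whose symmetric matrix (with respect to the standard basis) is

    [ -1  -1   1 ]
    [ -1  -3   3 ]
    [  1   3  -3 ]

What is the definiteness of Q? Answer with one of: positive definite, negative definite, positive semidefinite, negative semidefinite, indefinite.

Applying the same elementary operations to the rows and columns of A produces a congruent diagonal matrix with entries -1, -2, 0.
Counting signs: 2 negative, 1 zero.
Hence Q is negative semidefinite.

negative semidefinite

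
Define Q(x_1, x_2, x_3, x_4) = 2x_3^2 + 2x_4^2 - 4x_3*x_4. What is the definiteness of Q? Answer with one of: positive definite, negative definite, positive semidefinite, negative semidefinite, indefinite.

positive semidefinite

The symmetric matrix is A = [[0, 0, 0, 0], [0, 0, 0, 0], [0, 0, 2, -2], [0, 0, -2, 2]].
Congruent diagonalization of A (simultaneous row and column reduction) yields pivots 0, 0, 2, 0.
Counting signs: 1 positive, 3 zero.
Hence Q is positive semidefinite.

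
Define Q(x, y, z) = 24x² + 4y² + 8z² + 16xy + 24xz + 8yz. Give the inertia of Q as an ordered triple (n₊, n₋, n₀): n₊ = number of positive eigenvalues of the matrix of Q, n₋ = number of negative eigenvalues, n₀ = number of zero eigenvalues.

(3, 0, 0)

Write A = [[24, 8, 12], [8, 4, 4], [12, 4, 8]].
An LDLᵀ factorisation of A has diagonal entries 24, 4/3, 2.
That gives 3 positive pivots.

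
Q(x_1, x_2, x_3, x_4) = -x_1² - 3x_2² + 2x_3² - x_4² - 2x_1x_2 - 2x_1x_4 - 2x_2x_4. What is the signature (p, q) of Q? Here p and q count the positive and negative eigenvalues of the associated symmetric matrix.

(1, 2)

Write A = [[-1, -1, 0, -1], [-1, -3, 0, -1], [0, 0, 2, 0], [-1, -1, 0, -1]].
Congruent diagonalization of A (simultaneous row and column reduction) yields pivots -1, -2, 2, 0.
That gives 1 positive, 2 negative, 1 zero pivots.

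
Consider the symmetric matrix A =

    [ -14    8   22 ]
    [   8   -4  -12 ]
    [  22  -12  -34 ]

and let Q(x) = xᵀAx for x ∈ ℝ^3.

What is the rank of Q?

Congruent diagonalization of A (simultaneous row and column reduction) yields pivots -14, 4/7, 0.
Counting signs: 1 positive, 1 negative, 1 zero.
The rank is the number of nonzero pivots: 2.

2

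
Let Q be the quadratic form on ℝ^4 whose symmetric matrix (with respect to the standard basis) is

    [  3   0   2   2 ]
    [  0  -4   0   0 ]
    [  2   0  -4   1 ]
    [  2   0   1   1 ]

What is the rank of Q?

4

Symmetric row and column elimination reduces A to a congruent diagonal form with pivots 3, -4, -16/3, -5/16.
So there are 1 positive, 3 negative pivots.
The rank is the number of nonzero pivots: 4.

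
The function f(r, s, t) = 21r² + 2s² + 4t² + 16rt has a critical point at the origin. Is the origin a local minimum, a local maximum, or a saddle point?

The Hessian at the origin is H = [[42, 0, 16], [0, 4, 0], [16, 0, 8]].
Row-reducing H symmetrically gives the diagonal entries 42, 4, 40/21.
So there are 3 positive pivots.
H is positive definite, so the origin is a strict local minimum.

local minimum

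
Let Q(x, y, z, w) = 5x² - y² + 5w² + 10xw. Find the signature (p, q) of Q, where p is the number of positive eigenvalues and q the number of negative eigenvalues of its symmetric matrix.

The symmetric matrix is A = [[5, 0, 0, 5], [0, -1, 0, 0], [0, 0, 0, 0], [5, 0, 0, 5]].
Row-reducing A symmetrically gives the diagonal entries 5, -1, 0, 0.
Counting signs: 1 positive, 1 negative, 2 zero.

(1, 1)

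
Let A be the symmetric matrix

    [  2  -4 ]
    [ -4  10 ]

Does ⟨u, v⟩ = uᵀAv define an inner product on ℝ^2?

Congruent diagonalization of A (simultaneous row and column reduction) yields pivots 2, 2.
Counting signs: 2 positive.
Hence Q is positive definite.
⟨·,·⟩ is an inner product exactly when A is positive definite.

yes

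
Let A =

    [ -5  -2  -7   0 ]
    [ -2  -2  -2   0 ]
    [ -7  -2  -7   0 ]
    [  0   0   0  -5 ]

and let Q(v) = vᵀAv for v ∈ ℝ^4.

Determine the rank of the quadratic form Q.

Applying the same elementary operations to the rows and columns of A produces a congruent diagonal matrix with entries -5, -6/5, 10/3, -5.
So there are 1 positive, 3 negative pivots.
The rank is the number of nonzero pivots: 4.

4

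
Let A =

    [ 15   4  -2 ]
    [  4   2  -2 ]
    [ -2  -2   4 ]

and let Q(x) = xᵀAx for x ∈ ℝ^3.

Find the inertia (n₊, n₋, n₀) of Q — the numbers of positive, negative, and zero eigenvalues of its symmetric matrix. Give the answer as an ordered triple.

An LDLᵀ factorisation of A has diagonal entries 15, 14/15, 10/7.
So there are 3 positive pivots.

(3, 0, 0)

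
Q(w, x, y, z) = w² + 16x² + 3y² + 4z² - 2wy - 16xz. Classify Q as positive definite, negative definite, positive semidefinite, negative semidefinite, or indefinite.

Write A = [[1, 0, -1, 0], [0, 16, 0, -8], [-1, 0, 3, 0], [0, -8, 0, 4]].
Row-reducing A symmetrically gives the diagonal entries 1, 16, 2, 0.
So there are 3 positive, 1 zero pivots.
Hence Q is positive semidefinite.

positive semidefinite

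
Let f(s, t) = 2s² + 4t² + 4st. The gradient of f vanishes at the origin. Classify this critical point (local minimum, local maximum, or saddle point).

The Hessian at the origin is H = [[4, 4], [4, 8]].
det H = 4·8 − (4)² = 16 > 0 and H[1,1] = 4 > 0, so H is positive definite.
Therefore the origin is a local minimum.

local minimum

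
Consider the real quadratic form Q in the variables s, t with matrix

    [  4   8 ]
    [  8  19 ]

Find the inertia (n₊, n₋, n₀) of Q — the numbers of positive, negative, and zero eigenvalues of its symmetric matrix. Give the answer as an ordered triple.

(2, 0, 0)

Row-reducing A symmetrically gives the diagonal entries 4, 3.
That gives 2 positive pivots.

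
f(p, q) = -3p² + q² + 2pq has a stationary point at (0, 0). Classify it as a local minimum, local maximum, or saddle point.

saddle point

The Hessian at the origin is H = [[-6, 2], [2, 2]].
det H = -6·2 − (2)² = -16 < 0, so H is indefinite.
Therefore the origin is a saddle point.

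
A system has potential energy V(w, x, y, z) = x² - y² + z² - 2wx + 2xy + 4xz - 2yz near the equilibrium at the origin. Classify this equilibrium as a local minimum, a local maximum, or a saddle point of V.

The Hessian at the origin is H = [[0, -2, 0, 0], [-2, 2, 2, 4], [0, 2, -2, -2], [0, 4, -2, 2]].
H is indefinite, so the origin is a saddle point.

saddle point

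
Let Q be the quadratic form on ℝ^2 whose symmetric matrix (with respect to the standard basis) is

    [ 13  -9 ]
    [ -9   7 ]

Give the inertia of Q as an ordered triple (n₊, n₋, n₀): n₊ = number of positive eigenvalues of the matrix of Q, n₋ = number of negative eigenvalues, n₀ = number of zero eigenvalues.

Congruent diagonalization of A (simultaneous row and column reduction) yields pivots 13, 10/13.
So there are 2 positive pivots.

(2, 0, 0)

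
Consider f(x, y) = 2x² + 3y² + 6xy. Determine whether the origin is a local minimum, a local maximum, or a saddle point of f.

saddle point

The Hessian at the origin is H = [[4, 6], [6, 6]].
det H = 4·6 − (6)² = -12 < 0, so H is indefinite.
Therefore the origin is a saddle point.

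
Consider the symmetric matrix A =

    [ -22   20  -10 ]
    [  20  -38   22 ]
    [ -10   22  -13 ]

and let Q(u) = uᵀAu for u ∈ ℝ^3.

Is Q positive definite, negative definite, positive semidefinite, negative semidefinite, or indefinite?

negative definite

Leading principal minors: Δ_1 = -22, Δ_2 = 436, Δ_3 = -20.
The signs alternate starting with Δ_1 < 0, so by Sylvester's criterion Q is negative definite.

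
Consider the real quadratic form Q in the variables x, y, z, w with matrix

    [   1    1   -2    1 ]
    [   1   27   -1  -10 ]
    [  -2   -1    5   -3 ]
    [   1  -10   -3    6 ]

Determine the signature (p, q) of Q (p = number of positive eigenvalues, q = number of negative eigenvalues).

Congruent diagonalization of A (simultaneous row and column reduction) yields pivots 1, 26, 25/26, 0.
Counting signs: 3 positive, 1 zero.

(3, 0)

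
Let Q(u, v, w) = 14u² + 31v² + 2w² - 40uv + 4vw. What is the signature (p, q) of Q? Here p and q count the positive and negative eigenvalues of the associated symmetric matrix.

The associated matrix is A = [[14, -20, 0], [-20, 31, 2], [0, 2, 2]].
Row-reducing A symmetrically gives the diagonal entries 14, 17/7, 6/17.
Counting signs: 3 positive.

(3, 0)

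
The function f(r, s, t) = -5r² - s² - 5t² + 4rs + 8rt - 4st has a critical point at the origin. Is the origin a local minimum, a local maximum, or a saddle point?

The Hessian at the origin is H = [[-10, 4, 8], [4, -2, -4], [8, -4, -10]].
Congruent diagonalization of H (simultaneous row and column reduction) yields pivots -10, -2/5, -2.
That gives 3 negative pivots.
H is negative definite, so the origin is a strict local maximum.

local maximum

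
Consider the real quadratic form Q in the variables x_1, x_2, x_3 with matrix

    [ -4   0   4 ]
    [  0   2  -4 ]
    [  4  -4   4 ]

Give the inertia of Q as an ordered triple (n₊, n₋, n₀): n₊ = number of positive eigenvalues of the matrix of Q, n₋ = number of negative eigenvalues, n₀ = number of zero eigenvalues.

Applying the same elementary operations to the rows and columns of A produces a congruent diagonal matrix with entries -4, 2, 0.
Counting signs: 1 positive, 1 negative, 1 zero.

(1, 1, 1)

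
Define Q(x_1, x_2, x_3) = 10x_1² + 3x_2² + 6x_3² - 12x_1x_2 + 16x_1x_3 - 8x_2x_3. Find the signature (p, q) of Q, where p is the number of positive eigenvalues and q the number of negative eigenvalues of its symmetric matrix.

The associated matrix is A = [[10, -6, 8], [-6, 3, -4], [8, -4, 6]].
An LDLᵀ factorisation of A has diagonal entries 10, -3/5, 2/3.
So there are 2 positive, 1 negative pivots.

(2, 1)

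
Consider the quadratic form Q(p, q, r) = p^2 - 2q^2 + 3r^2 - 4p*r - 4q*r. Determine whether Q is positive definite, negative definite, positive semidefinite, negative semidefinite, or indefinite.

indefinite

Write A = [[1, 0, -2], [0, -2, -2], [-2, -2, 3]].
Congruent diagonalization of A (simultaneous row and column reduction) yields pivots 1, -2, 1.
That gives 2 positive, 1 negative pivots.
Hence Q is indefinite.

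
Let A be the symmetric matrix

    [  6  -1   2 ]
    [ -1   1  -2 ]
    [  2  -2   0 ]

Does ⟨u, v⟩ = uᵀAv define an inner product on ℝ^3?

no

Row-reducing A symmetrically gives the diagonal entries 6, 5/6, -4.
So there are 2 positive, 1 negative pivots.
Hence Q is indefinite.
⟨·,·⟩ is an inner product exactly when A is positive definite.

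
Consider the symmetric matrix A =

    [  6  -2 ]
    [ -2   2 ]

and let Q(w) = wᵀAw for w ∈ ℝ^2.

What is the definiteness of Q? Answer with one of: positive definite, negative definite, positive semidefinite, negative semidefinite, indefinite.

Applying the same elementary operations to the rows and columns of A produces a congruent diagonal matrix with entries 6, 4/3.
That gives 2 positive pivots.
Hence Q is positive definite.

positive definite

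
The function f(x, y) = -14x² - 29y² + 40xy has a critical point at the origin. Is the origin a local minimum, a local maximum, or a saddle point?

local maximum

The Hessian at the origin is H = [[-28, 40], [40, -58]].
det H = -28·-58 − (40)² = 24 > 0 and H[1,1] = -28 < 0, so H is negative definite.
Therefore the origin is a local maximum.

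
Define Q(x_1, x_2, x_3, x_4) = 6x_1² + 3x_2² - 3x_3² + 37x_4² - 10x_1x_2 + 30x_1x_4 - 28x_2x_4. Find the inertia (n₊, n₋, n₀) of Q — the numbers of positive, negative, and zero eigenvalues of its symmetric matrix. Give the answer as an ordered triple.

(2, 2, 0)

The symmetric matrix is A = [[6, -5, 0, 15], [-5, 3, 0, -14], [0, 0, -3, 0], [15, -14, 0, 37]].
An LDLᵀ factorisation of A has diagonal entries 6, -7/6, -3, 10/7.
So there are 2 positive, 2 negative pivots.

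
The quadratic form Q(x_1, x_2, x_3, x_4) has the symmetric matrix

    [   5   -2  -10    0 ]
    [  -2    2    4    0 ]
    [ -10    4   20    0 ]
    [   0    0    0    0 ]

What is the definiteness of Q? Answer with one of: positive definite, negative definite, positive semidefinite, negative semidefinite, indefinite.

Applying the same elementary operations to the rows and columns of A produces a congruent diagonal matrix with entries 5, 6/5, 0, 0.
Counting signs: 2 positive, 2 zero.
Hence Q is positive semidefinite.

positive semidefinite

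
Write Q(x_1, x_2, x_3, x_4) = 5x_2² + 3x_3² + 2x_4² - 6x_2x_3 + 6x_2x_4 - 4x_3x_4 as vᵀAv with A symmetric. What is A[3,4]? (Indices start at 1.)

-2

The coefficient of x_3·x_4 in Q is -4. For a symmetric A this equals A[3,4] + A[4,3] = 2·A[3,4].
So A[3,4] = -4/2 = -2.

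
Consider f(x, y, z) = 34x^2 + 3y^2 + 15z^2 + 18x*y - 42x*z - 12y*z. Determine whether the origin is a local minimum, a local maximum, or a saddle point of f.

The Hessian at the origin is H = [[68, 18, -42], [18, 6, -12], [-42, -12, 30]].
An LDLᵀ factorisation of H has diagonal entries 68, 21/17, 24/7.
That gives 3 positive pivots.
H is positive definite, so the origin is a strict local minimum.

local minimum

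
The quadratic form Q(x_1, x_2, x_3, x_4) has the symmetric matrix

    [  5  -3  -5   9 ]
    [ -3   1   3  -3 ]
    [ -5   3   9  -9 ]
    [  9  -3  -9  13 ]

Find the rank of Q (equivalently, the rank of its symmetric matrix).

4

Symmetric row and column elimination reduces A to a congruent diagonal form with pivots 5, -4/5, 4, 4.
Counting signs: 3 positive, 1 negative.
The rank is the number of nonzero pivots: 4.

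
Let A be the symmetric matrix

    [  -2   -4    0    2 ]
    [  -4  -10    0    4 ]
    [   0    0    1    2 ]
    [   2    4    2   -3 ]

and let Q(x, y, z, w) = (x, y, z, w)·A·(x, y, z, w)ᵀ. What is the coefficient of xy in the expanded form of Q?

The coefficient of xy is A[1,2] + A[2,1] = 2·(-4) = -8.

-8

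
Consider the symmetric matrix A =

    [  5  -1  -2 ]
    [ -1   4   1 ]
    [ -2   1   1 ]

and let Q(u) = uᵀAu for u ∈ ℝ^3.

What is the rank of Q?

Congruent diagonalization of A (simultaneous row and column reduction) yields pivots 5, 19/5, 2/19.
So there are 3 positive pivots.
The rank is the number of nonzero pivots: 3.

3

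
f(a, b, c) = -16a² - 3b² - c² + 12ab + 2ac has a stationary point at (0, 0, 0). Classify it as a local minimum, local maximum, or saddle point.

The Hessian at the origin is H = [[-32, 12, 2], [12, -6, 0], [2, 0, -2]].
Symmetric row and column elimination reduces H to a congruent diagonal form with pivots -32, -3/2, -3/2.
That gives 3 negative pivots.
H is negative definite, so the origin is a strict local maximum.

local maximum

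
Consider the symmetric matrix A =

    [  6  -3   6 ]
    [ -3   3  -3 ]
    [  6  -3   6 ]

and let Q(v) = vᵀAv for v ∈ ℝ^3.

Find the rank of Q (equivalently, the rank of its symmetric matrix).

Symmetric row and column elimination reduces A to a congruent diagonal form with pivots 6, 3/2, 0.
That gives 2 positive, 1 zero pivots.
The rank is the number of nonzero pivots: 2.

2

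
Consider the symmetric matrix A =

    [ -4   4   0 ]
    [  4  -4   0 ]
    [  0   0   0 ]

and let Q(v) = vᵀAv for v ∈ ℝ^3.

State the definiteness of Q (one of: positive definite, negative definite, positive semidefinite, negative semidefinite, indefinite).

negative semidefinite

Applying the same elementary operations to the rows and columns of A produces a congruent diagonal matrix with entries -4, 0, 0.
Counting signs: 1 negative, 2 zero.
Hence Q is negative semidefinite.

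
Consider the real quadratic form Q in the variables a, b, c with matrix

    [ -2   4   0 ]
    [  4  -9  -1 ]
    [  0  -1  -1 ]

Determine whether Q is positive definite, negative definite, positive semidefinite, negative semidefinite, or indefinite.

Congruent diagonalization of A (simultaneous row and column reduction) yields pivots -2, -1, 0.
That gives 2 negative, 1 zero pivots.
Hence Q is negative semidefinite.

negative semidefinite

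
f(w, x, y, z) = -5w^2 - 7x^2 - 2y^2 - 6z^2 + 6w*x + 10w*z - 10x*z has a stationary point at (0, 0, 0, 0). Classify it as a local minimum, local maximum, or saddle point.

local maximum

The Hessian at the origin is H = [[-10, 6, 0, 10], [6, -14, 0, -10], [0, 0, -4, 0], [10, -10, 0, -12]].
Row-reducing H symmetrically gives the diagonal entries -10, -52/5, -4, -6/13.
Counting signs: 4 negative.
H is negative definite, so the origin is a strict local maximum.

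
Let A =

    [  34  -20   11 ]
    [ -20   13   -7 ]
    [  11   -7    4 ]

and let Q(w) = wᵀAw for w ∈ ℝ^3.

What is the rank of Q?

Congruent diagonalization of A (simultaneous row and column reduction) yields pivots 34, 21/17, 3/14.
That gives 3 positive pivots.
The rank is the number of nonzero pivots: 3.

3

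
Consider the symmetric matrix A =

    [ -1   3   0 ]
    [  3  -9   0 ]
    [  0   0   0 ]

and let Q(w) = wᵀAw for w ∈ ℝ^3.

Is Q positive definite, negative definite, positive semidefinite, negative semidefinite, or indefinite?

Congruent diagonalization of A (simultaneous row and column reduction) yields pivots -1, 0, 0.
Counting signs: 1 negative, 2 zero.
Hence Q is negative semidefinite.

negative semidefinite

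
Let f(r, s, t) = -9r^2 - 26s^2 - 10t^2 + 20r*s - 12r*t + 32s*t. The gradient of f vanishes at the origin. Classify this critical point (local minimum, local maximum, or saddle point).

local maximum

The Hessian at the origin is H = [[-18, 20, -12], [20, -52, 32], [-12, 32, -20]].
An LDLᵀ factorisation of H has diagonal entries -18, -268/9, -20/67.
So there are 3 negative pivots.
H is negative definite, so the origin is a strict local maximum.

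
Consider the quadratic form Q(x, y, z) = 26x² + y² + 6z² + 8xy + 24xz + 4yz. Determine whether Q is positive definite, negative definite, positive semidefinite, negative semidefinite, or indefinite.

positive definite

The symmetric matrix of Q is A = [[26, 4, 12], [4, 1, 2], [12, 2, 6]].
Leading principal minors: Δ_1 = 26, Δ_2 = 10, Δ_3 = 4.
All leading principal minors are positive, so by Sylvester's criterion Q is positive definite.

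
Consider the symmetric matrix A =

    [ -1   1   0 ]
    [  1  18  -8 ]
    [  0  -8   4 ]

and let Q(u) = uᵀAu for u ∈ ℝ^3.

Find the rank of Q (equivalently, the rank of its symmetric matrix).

Applying the same elementary operations to the rows and columns of A produces a congruent diagonal matrix with entries -1, 19, 12/19.
So there are 2 positive, 1 negative pivots.
The rank is the number of nonzero pivots: 3.

3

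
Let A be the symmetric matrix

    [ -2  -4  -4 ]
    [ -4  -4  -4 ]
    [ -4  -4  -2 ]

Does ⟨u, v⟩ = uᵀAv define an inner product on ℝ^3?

Symmetric row and column elimination reduces A to a congruent diagonal form with pivots -2, 4, 2.
That gives 2 positive, 1 negative pivots.
Hence Q is indefinite.
⟨·,·⟩ is an inner product exactly when A is positive definite.

no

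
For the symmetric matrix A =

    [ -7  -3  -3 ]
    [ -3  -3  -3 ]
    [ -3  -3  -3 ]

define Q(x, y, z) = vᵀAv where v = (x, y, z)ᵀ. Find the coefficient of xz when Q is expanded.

The coefficient of xz is A[1,3] + A[3,1] = 2·(-3) = -6.

-6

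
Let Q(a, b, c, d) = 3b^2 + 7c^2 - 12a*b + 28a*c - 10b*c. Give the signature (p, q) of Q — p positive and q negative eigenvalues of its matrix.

The symmetric matrix is A = [[0, -6, 14, 0], [-6, 3, -5, 0], [14, -5, 7, 0], [0, 0, 0, 0]].
By Sylvester's law of inertia any congruent diagonalization of A has 1 positive, 1 negative and 2 zero entries.

(1, 1)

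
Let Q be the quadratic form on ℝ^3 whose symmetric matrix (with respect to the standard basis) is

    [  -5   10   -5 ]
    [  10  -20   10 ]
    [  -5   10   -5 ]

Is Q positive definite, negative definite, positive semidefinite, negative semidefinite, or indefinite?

negative semidefinite

Applying the same elementary operations to the rows and columns of A produces a congruent diagonal matrix with entries -5, 0, 0.
Counting signs: 1 negative, 2 zero.
Hence Q is negative semidefinite.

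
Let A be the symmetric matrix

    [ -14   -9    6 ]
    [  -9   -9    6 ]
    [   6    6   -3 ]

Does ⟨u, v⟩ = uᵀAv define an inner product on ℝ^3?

Congruent diagonalization of A (simultaneous row and column reduction) yields pivots -14, -45/14, 1.
So there are 1 positive, 2 negative pivots.
Hence Q is indefinite.
⟨·,·⟩ is an inner product exactly when A is positive definite.

no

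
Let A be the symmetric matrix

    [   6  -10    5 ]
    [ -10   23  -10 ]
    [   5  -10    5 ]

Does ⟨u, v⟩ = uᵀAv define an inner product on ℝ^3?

yes

Leading principal minors: Δ_1 = 6, Δ_2 = 38, Δ_3 = 15.
All leading principal minors are positive, so by Sylvester's criterion Q is positive definite.
⟨·,·⟩ is an inner product exactly when A is positive definite.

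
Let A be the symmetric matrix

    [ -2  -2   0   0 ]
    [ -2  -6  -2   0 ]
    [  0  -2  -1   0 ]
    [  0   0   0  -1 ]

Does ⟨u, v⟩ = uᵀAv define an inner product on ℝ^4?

no

Symmetric row and column elimination reduces A to a congruent diagonal form with pivots -2, -4, 0, -1.
So there are 3 negative, 1 zero pivots.
Hence Q is negative semidefinite.
⟨·,·⟩ is an inner product exactly when A is positive definite.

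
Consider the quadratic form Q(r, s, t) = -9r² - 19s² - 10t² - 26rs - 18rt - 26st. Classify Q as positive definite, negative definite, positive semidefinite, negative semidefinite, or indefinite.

negative definite

The symmetric matrix of Q is A = [[-9, -13, -9], [-13, -19, -13], [-9, -13, -10]].
Leading principal minors: Δ_1 = -9, Δ_2 = 2, Δ_3 = -2.
The signs alternate starting with Δ_1 < 0, so by Sylvester's criterion Q is negative definite.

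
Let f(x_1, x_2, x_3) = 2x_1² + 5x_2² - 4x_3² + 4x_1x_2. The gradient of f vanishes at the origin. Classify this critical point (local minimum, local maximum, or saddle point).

saddle point

The Hessian at the origin is H = [[4, 4, 0], [4, 10, 0], [0, 0, -8]].
Symmetric row and column elimination reduces H to a congruent diagonal form with pivots 4, 6, -8.
Counting signs: 2 positive, 1 negative.
H is indefinite, so the origin is a saddle point.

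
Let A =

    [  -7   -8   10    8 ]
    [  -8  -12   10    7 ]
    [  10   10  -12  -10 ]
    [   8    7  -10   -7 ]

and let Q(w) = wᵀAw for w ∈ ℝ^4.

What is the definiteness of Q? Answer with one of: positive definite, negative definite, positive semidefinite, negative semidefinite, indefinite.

Row-reducing A symmetrically gives the diagonal entries -7, -20/7, 3, 5/3.
So there are 2 positive, 2 negative pivots.
Hence Q is indefinite.

indefinite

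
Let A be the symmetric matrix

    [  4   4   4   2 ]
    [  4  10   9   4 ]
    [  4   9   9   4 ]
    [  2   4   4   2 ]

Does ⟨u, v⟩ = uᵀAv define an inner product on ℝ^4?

Leading principal minors: Δ_1 = 4, Δ_2 = 24, Δ_3 = 20, Δ_4 = 4.
All leading principal minors are positive, so by Sylvester's criterion Q is positive definite.
⟨·,·⟩ is an inner product exactly when A is positive definite.

yes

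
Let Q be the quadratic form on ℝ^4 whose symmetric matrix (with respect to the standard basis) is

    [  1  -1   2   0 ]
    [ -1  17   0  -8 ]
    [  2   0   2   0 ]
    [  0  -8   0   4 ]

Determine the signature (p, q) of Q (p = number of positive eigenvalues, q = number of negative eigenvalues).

(3, 1)

Symmetric row and column elimination reduces A to a congruent diagonal form with pivots 1, 16, -9/4, 4/9.
Counting signs: 3 positive, 1 negative.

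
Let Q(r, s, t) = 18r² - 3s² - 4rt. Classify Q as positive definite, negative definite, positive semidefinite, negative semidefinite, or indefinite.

The symmetric matrix is A = [[18, 0, -2], [0, -3, 0], [-2, 0, 0]].
Symmetric row and column elimination reduces A to a congruent diagonal form with pivots 18, -3, -2/9.
Counting signs: 1 positive, 2 negative.
Hence Q is indefinite.

indefinite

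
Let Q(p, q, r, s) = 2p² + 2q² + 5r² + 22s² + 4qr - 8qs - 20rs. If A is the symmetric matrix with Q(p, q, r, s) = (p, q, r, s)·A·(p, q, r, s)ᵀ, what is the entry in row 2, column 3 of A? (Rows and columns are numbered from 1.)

The coefficient of q·r in Q is 4. For a symmetric A this equals A[2,3] + A[3,2] = 2·A[2,3].
So A[2,3] = 4/2 = 2.

2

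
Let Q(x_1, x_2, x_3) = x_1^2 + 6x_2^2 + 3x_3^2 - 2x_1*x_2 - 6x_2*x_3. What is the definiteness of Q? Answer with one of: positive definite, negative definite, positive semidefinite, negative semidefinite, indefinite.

The symmetric matrix of Q is A = [[1, -1, 0], [-1, 6, -3], [0, -3, 3]].
Leading principal minors: Δ_1 = 1, Δ_2 = 5, Δ_3 = 6.
All leading principal minors are positive, so by Sylvester's criterion Q is positive definite.

positive definite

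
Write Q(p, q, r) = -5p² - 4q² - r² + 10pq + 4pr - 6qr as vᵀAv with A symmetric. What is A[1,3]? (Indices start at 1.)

2

The coefficient of p·r in Q is 4. For a symmetric A this equals A[1,3] + A[3,1] = 2·A[1,3].
So A[1,3] = 4/2 = 2.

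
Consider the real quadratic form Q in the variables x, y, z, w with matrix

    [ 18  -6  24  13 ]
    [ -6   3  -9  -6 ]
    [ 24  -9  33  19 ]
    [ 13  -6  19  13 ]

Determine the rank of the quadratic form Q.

3

Symmetric row and column elimination reduces A to a congruent diagonal form with pivots 18, 1, 0, 5/6.
That gives 3 positive, 1 zero pivots.
The rank is the number of nonzero pivots: 3.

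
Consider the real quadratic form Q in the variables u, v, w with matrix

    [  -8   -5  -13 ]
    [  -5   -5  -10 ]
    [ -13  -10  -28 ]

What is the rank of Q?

Applying the same elementary operations to the rows and columns of A produces a congruent diagonal matrix with entries -8, -15/8, -5.
That gives 3 negative pivots.
The rank is the number of nonzero pivots: 3.

3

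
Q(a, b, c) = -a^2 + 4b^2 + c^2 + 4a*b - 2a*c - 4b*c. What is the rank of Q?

The symmetric matrix is A = [[-1, 2, -1], [2, 4, -2], [-1, -2, 1]].
Symmetric row and column elimination reduces A to a congruent diagonal form with pivots -1, 8, 0.
That gives 1 positive, 1 negative, 1 zero pivots.
The rank is the number of nonzero pivots: 2.

2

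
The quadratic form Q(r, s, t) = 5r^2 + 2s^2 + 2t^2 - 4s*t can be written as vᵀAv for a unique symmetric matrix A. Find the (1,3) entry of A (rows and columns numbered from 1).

The coefficient of r·t in Q is 0. For a symmetric A this equals A[1,3] + A[3,1] = 2·A[1,3].
So A[1,3] = 0/2 = 0.

0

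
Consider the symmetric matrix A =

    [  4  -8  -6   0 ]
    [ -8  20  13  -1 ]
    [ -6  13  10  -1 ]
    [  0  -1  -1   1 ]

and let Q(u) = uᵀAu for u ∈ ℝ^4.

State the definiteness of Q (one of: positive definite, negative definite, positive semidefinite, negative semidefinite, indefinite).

positive semidefinite

Congruent diagonalization of A (simultaneous row and column reduction) yields pivots 4, 4, 3/4, 0.
That gives 3 positive, 1 zero pivots.
Hence Q is positive semidefinite.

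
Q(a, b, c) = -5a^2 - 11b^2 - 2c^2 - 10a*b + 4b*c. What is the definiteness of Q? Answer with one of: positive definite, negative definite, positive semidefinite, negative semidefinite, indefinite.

negative definite

The symmetric matrix is A = [[-5, -5, 0], [-5, -11, 2], [0, 2, -2]].
Symmetric row and column elimination reduces A to a congruent diagonal form with pivots -5, -6, -4/3.
That gives 3 negative pivots.
Hence Q is negative definite.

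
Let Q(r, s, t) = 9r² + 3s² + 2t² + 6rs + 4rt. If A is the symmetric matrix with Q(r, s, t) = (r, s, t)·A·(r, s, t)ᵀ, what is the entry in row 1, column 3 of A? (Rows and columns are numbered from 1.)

2

The coefficient of r·t in Q is 4. For a symmetric A this equals A[1,3] + A[3,1] = 2·A[1,3].
So A[1,3] = 4/2 = 2.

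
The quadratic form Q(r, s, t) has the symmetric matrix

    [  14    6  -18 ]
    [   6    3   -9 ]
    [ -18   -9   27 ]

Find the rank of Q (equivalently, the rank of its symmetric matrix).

Applying the same elementary operations to the rows and columns of A produces a congruent diagonal matrix with entries 14, 3/7, 0.
Counting signs: 2 positive, 1 zero.
The rank is the number of nonzero pivots: 2.

2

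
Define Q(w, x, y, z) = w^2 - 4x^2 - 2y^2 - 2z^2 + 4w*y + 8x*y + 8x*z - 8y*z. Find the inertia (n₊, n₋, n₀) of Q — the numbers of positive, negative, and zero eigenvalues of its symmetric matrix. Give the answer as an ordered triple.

(2, 2, 0)

The associated matrix is A = [[1, 0, 2, 0], [0, -4, 4, 4], [2, 4, -2, -4], [0, 4, -4, -2]].
Applying the same elementary operations to the rows and columns of A produces a congruent diagonal matrix with entries 1, -4, -2, 2.
That gives 2 positive, 2 negative pivots.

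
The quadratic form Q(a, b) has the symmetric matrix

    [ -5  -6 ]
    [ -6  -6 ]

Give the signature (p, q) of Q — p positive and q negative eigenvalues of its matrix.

An LDLᵀ factorisation of A has diagonal entries -5, 6/5.
So there are 1 positive, 1 negative pivots.

(1, 1)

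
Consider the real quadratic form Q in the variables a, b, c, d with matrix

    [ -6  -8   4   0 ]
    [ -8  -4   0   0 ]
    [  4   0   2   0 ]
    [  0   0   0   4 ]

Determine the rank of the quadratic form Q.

4

An LDLᵀ factorisation of A has diagonal entries -6, 20/3, 2/5, 4.
That gives 3 positive, 1 negative pivots.
The rank is the number of nonzero pivots: 4.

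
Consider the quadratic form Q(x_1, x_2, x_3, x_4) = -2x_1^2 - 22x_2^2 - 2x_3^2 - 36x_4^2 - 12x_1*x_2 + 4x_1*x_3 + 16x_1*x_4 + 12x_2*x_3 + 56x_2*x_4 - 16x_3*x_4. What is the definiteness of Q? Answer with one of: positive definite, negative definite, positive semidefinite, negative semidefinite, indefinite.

negative semidefinite

The associated matrix is A = [[-2, -6, 2, 8], [-6, -22, 6, 28], [2, 6, -2, -8], [8, 28, -8, -36]].
Symmetric row and column elimination reduces A to a congruent diagonal form with pivots -2, -4, 0, 0.
That gives 2 negative, 2 zero pivots.
Hence Q is negative semidefinite.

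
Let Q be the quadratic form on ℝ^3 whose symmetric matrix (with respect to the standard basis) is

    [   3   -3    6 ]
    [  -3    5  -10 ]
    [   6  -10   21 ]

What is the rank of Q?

3

An LDLᵀ factorisation of A has diagonal entries 3, 2, 1.
Counting signs: 3 positive.
The rank is the number of nonzero pivots: 3.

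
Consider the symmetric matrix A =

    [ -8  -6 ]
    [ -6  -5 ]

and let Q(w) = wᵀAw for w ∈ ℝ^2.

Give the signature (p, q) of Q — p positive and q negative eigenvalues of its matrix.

Row-reducing A symmetrically gives the diagonal entries -8, -1/2.
That gives 2 negative pivots.

(0, 2)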